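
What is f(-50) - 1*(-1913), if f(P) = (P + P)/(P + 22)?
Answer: 13416/7 ≈ 1916.6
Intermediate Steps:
f(P) = 2*P/(22 + P) (f(P) = (2*P)/(22 + P) = 2*P/(22 + P))
f(-50) - 1*(-1913) = 2*(-50)/(22 - 50) - 1*(-1913) = 2*(-50)/(-28) + 1913 = 2*(-50)*(-1/28) + 1913 = 25/7 + 1913 = 13416/7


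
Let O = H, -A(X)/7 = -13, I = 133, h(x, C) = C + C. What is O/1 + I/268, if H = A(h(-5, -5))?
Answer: 24521/268 ≈ 91.496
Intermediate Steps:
h(x, C) = 2*C
A(X) = 91 (A(X) = -7*(-13) = 91)
H = 91
O = 91
O/1 + I/268 = 91/1 + 133/268 = 91*1 + 133*(1/268) = 91 + 133/268 = 24521/268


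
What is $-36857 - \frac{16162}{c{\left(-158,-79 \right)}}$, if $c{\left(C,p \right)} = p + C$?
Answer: $- \frac{8718947}{237} \approx -36789.0$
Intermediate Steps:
$c{\left(C,p \right)} = C + p$
$-36857 - \frac{16162}{c{\left(-158,-79 \right)}} = -36857 - \frac{16162}{-158 - 79} = -36857 - \frac{16162}{-237} = -36857 - - \frac{16162}{237} = -36857 + \frac{16162}{237} = - \frac{8718947}{237}$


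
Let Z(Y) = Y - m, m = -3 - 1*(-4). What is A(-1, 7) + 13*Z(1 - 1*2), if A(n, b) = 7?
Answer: -19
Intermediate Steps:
m = 1 (m = -3 + 4 = 1)
Z(Y) = -1 + Y (Z(Y) = Y - 1*1 = Y - 1 = -1 + Y)
A(-1, 7) + 13*Z(1 - 1*2) = 7 + 13*(-1 + (1 - 1*2)) = 7 + 13*(-1 + (1 - 2)) = 7 + 13*(-1 - 1) = 7 + 13*(-2) = 7 - 26 = -19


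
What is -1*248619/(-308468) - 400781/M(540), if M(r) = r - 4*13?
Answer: -30876696859/37633096 ≈ -820.47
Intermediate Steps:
M(r) = -52 + r (M(r) = r - 52 = -52 + r)
-1*248619/(-308468) - 400781/M(540) = -1*248619/(-308468) - 400781/(-52 + 540) = -248619*(-1/308468) - 400781/488 = 248619/308468 - 400781*1/488 = 248619/308468 - 400781/488 = -30876696859/37633096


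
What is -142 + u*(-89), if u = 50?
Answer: -4592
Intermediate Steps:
-142 + u*(-89) = -142 + 50*(-89) = -142 - 4450 = -4592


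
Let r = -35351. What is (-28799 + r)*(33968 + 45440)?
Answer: -5094023200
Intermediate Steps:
(-28799 + r)*(33968 + 45440) = (-28799 - 35351)*(33968 + 45440) = -64150*79408 = -5094023200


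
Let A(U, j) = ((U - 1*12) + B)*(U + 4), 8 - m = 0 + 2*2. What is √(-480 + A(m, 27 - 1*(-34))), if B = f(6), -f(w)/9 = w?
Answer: 4*I*√61 ≈ 31.241*I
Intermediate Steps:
f(w) = -9*w
B = -54 (B = -9*6 = -54)
m = 4 (m = 8 - (0 + 2*2) = 8 - (0 + 4) = 8 - 1*4 = 8 - 4 = 4)
A(U, j) = (-66 + U)*(4 + U) (A(U, j) = ((U - 1*12) - 54)*(U + 4) = ((U - 12) - 54)*(4 + U) = ((-12 + U) - 54)*(4 + U) = (-66 + U)*(4 + U))
√(-480 + A(m, 27 - 1*(-34))) = √(-480 + (-264 + 4² - 62*4)) = √(-480 + (-264 + 16 - 248)) = √(-480 - 496) = √(-976) = 4*I*√61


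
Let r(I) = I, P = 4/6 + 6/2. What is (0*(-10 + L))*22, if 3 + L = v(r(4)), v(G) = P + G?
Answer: 0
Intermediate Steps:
P = 11/3 (P = 4*(⅙) + 6*(½) = ⅔ + 3 = 11/3 ≈ 3.6667)
v(G) = 11/3 + G
L = 14/3 (L = -3 + (11/3 + 4) = -3 + 23/3 = 14/3 ≈ 4.6667)
(0*(-10 + L))*22 = (0*(-10 + 14/3))*22 = (0*(-16/3))*22 = 0*22 = 0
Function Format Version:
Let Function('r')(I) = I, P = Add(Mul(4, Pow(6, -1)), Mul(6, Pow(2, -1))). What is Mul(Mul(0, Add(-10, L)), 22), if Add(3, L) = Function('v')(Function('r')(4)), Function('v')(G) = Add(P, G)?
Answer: 0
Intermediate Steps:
P = Rational(11, 3) (P = Add(Mul(4, Rational(1, 6)), Mul(6, Rational(1, 2))) = Add(Rational(2, 3), 3) = Rational(11, 3) ≈ 3.6667)
Function('v')(G) = Add(Rational(11, 3), G)
L = Rational(14, 3) (L = Add(-3, Add(Rational(11, 3), 4)) = Add(-3, Rational(23, 3)) = Rational(14, 3) ≈ 4.6667)
Mul(Mul(0, Add(-10, L)), 22) = Mul(Mul(0, Add(-10, Rational(14, 3))), 22) = Mul(Mul(0, Rational(-16, 3)), 22) = Mul(0, 22) = 0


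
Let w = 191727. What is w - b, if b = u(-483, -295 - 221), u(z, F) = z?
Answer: 192210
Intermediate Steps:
b = -483
w - b = 191727 - 1*(-483) = 191727 + 483 = 192210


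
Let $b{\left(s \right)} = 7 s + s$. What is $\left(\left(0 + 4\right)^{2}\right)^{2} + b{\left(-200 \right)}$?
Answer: $-1344$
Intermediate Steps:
$b{\left(s \right)} = 8 s$
$\left(\left(0 + 4\right)^{2}\right)^{2} + b{\left(-200 \right)} = \left(\left(0 + 4\right)^{2}\right)^{2} + 8 \left(-200\right) = \left(4^{2}\right)^{2} - 1600 = 16^{2} - 1600 = 256 - 1600 = -1344$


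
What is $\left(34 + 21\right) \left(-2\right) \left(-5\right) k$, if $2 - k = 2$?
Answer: $0$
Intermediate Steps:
$k = 0$ ($k = 2 - 2 = 0$)
$\left(34 + 21\right) \left(-2\right) \left(-5\right) k = \left(34 + 21\right) \left(-2\right) \left(-5\right) 0 = 55 \cdot 10 \cdot 0 = 55 \cdot 0 = 0$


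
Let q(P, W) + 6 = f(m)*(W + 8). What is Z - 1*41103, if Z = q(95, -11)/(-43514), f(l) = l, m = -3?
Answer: -1788555945/43514 ≈ -41103.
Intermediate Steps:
q(P, W) = -30 - 3*W (q(P, W) = -6 - 3*(W + 8) = -6 - 3*(8 + W) = -6 + (-24 - 3*W) = -30 - 3*W)
Z = -3/43514 (Z = (-30 - 3*(-11))/(-43514) = (-30 + 33)*(-1/43514) = 3*(-1/43514) = -3/43514 ≈ -6.8943e-5)
Z - 1*41103 = -3/43514 - 1*41103 = -3/43514 - 41103 = -1788555945/43514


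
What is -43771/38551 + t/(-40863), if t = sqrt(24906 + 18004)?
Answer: -43771/38551 - sqrt(42910)/40863 ≈ -1.1405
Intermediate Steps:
t = sqrt(42910) ≈ 207.15
-43771/38551 + t/(-40863) = -43771/38551 + sqrt(42910)/(-40863) = -43771*1/38551 + sqrt(42910)*(-1/40863) = -43771/38551 - sqrt(42910)/40863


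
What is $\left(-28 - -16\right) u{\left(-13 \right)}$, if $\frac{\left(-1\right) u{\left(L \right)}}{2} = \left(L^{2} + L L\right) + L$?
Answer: $7800$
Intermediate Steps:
$u{\left(L \right)} = - 4 L^{2} - 2 L$ ($u{\left(L \right)} = - 2 \left(\left(L^{2} + L L\right) + L\right) = - 2 \left(\left(L^{2} + L^{2}\right) + L\right) = - 2 \left(2 L^{2} + L\right) = - 2 \left(L + 2 L^{2}\right) = - 4 L^{2} - 2 L$)
$\left(-28 - -16\right) u{\left(-13 \right)} = \left(-28 - -16\right) \left(\left(-2\right) \left(-13\right) \left(1 + 2 \left(-13\right)\right)\right) = \left(-28 + 16\right) \left(\left(-2\right) \left(-13\right) \left(1 - 26\right)\right) = - 12 \left(\left(-2\right) \left(-13\right) \left(-25\right)\right) = \left(-12\right) \left(-650\right) = 7800$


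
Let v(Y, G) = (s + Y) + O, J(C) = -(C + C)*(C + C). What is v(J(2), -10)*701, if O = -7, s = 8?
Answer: -10515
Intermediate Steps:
J(C) = -4*C² (J(C) = -2*C*2*C = -4*C²)
v(Y, G) = 1 + Y (v(Y, G) = (8 + Y) - 7 = 1 + Y)
v(J(2), -10)*701 = (1 - 4*2²)*701 = (1 - 4*4)*701 = (1 - 16)*701 = -15*701 = -10515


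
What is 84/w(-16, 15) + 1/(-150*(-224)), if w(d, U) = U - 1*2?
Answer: 2822413/436800 ≈ 6.4616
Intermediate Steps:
w(d, U) = -2 + U (w(d, U) = U - 2 = -2 + U)
84/w(-16, 15) + 1/(-150*(-224)) = 84/(-2 + 15) + 1/(-150*(-224)) = 84/13 - 1/150*(-1/224) = 84*(1/13) + 1/33600 = 84/13 + 1/33600 = 2822413/436800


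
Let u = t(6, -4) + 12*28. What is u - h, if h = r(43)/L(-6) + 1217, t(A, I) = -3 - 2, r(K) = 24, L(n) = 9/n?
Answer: -870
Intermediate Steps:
t(A, I) = -5
u = 331 (u = -5 + 12*28 = -5 + 336 = 331)
h = 1201 (h = 24/((9/(-6))) + 1217 = 24/((9*(-⅙))) + 1217 = 24/(-3/2) + 1217 = 24*(-⅔) + 1217 = -16 + 1217 = 1201)
u - h = 331 - 1*1201 = 331 - 1201 = -870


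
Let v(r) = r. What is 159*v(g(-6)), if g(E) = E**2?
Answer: 5724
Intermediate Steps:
159*v(g(-6)) = 159*(-6)**2 = 159*36 = 5724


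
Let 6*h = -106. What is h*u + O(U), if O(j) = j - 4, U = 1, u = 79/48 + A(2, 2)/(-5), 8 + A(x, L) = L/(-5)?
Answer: -222323/3600 ≈ -61.756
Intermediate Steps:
h = -53/3 (h = (1/6)*(-106) = -53/3 ≈ -17.667)
A(x, L) = -8 - L/5 (A(x, L) = -8 + L/(-5) = -8 + L*(-1/5) = -8 - L/5)
u = 3991/1200 (u = 79/48 + (-8 - 1/5*2)/(-5) = 79*(1/48) + (-8 - 2/5)*(-1/5) = 79/48 - 42/5*(-1/5) = 79/48 + 42/25 = 3991/1200 ≈ 3.3258)
O(j) = -4 + j
h*u + O(U) = -53/3*3991/1200 + (-4 + 1) = -211523/3600 - 3 = -222323/3600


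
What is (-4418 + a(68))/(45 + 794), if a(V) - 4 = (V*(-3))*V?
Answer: -18286/839 ≈ -21.795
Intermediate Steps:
a(V) = 4 - 3*V² (a(V) = 4 + (V*(-3))*V = 4 + (-3*V)*V = 4 - 3*V²)
(-4418 + a(68))/(45 + 794) = (-4418 + (4 - 3*68²))/(45 + 794) = (-4418 + (4 - 3*4624))/839 = (-4418 + (4 - 13872))*(1/839) = (-4418 - 13868)*(1/839) = -18286*1/839 = -18286/839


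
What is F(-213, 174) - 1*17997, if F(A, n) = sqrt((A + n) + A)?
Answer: -17997 + 6*I*sqrt(7) ≈ -17997.0 + 15.875*I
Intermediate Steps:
F(A, n) = sqrt(n + 2*A)
F(-213, 174) - 1*17997 = sqrt(174 + 2*(-213)) - 1*17997 = sqrt(174 - 426) - 17997 = sqrt(-252) - 17997 = 6*I*sqrt(7) - 17997 = -17997 + 6*I*sqrt(7)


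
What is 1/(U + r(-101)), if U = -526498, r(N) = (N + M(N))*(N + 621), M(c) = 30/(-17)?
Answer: -17/9858906 ≈ -1.7243e-6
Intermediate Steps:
M(c) = -30/17 (M(c) = 30*(-1/17) = -30/17)
r(N) = (621 + N)*(-30/17 + N) (r(N) = (N - 30/17)*(N + 621) = (-30/17 + N)*(621 + N) = (621 + N)*(-30/17 + N))
1/(U + r(-101)) = 1/(-526498 + (-18630/17 + (-101)² + (10527/17)*(-101))) = 1/(-526498 + (-18630/17 + 10201 - 1063227/17)) = 1/(-526498 - 908440/17) = 1/(-9858906/17) = -17/9858906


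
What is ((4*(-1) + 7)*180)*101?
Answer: 54540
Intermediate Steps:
((4*(-1) + 7)*180)*101 = ((-4 + 7)*180)*101 = (3*180)*101 = 540*101 = 54540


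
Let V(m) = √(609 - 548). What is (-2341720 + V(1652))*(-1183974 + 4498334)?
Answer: -7761303099200 + 3314360*√61 ≈ -7.7613e+12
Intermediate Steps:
V(m) = √61
(-2341720 + V(1652))*(-1183974 + 4498334) = (-2341720 + √61)*(-1183974 + 4498334) = (-2341720 + √61)*3314360 = -7761303099200 + 3314360*√61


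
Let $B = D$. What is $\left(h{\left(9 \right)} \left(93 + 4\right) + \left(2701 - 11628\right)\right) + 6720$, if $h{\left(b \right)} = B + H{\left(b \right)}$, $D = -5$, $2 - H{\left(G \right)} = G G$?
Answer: $-10355$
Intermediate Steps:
$H{\left(G \right)} = 2 - G^{2}$ ($H{\left(G \right)} = 2 - G G = 2 - G^{2}$)
$B = -5$
$h{\left(b \right)} = -3 - b^{2}$ ($h{\left(b \right)} = -5 - \left(-2 + b^{2}\right) = -3 - b^{2}$)
$\left(h{\left(9 \right)} \left(93 + 4\right) + \left(2701 - 11628\right)\right) + 6720 = \left(\left(-3 - 9^{2}\right) \left(93 + 4\right) + \left(2701 - 11628\right)\right) + 6720 = \left(\left(-3 - 81\right) 97 - 8927\right) + 6720 = \left(\left(-84\right) 97 - 8927\right) + 6720 = \left(-8148 - 8927\right) + 6720 = -17075 + 6720 = -10355$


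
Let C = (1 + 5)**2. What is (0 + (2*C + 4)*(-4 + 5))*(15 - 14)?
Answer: 76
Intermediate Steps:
C = 36 (C = 6**2 = 36)
(0 + (2*C + 4)*(-4 + 5))*(15 - 14) = (0 + (2*36 + 4)*(-4 + 5))*(15 - 14) = (0 + (72 + 4)*1)*1 = (0 + 76*1)*1 = (0 + 76)*1 = 76*1 = 76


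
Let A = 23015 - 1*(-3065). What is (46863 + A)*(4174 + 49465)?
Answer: 3912589577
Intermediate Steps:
A = 26080 (A = 23015 + 3065 = 26080)
(46863 + A)*(4174 + 49465) = (46863 + 26080)*(4174 + 49465) = 72943*53639 = 3912589577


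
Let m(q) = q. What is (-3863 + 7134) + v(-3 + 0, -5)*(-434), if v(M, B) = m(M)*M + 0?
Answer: -635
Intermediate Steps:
v(M, B) = M**2 (v(M, B) = M*M + 0 = M**2 + 0 = M**2)
(-3863 + 7134) + v(-3 + 0, -5)*(-434) = (-3863 + 7134) + (-3 + 0)**2*(-434) = 3271 + (-3)**2*(-434) = 3271 + 9*(-434) = 3271 - 3906 = -635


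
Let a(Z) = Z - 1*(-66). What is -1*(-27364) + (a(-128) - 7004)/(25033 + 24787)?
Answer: 681633707/24910 ≈ 27364.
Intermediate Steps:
a(Z) = 66 + Z (a(Z) = Z + 66 = 66 + Z)
-1*(-27364) + (a(-128) - 7004)/(25033 + 24787) = -1*(-27364) + ((66 - 128) - 7004)/(25033 + 24787) = 27364 + (-62 - 7004)/49820 = 27364 - 7066*1/49820 = 27364 - 3533/24910 = 681633707/24910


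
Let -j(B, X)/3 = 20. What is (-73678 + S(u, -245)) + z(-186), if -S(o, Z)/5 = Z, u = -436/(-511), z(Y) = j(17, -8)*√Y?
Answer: -72453 - 60*I*√186 ≈ -72453.0 - 818.29*I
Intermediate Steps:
j(B, X) = -60 (j(B, X) = -3*20 = -60)
z(Y) = -60*√Y
u = 436/511 (u = -436*(-1/511) = 436/511 ≈ 0.85323)
S(o, Z) = -5*Z
(-73678 + S(u, -245)) + z(-186) = (-73678 - 5*(-245)) - 60*I*√186 = (-73678 + 1225) - 60*I*√186 = -72453 - 60*I*√186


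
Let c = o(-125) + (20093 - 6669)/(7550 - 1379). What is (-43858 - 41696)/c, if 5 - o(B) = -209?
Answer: -37710981/95287 ≈ -395.76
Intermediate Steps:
o(B) = 214 (o(B) = 5 - 1*(-209) = 5 + 209 = 214)
c = 1334018/6171 (c = 214 + (20093 - 6669)/(7550 - 1379) = 214 + 13424/6171 = 1334018/6171 ≈ 216.18)
(-43858 - 41696)/c = (-43858 - 41696)/(1334018/6171) = -85554*6171/1334018 = -37710981/95287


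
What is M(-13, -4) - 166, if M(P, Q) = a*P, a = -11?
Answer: -23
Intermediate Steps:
M(P, Q) = -11*P
M(-13, -4) - 166 = -11*(-13) - 166 = 143 - 166 = -23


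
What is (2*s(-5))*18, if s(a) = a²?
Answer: 900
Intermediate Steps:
(2*s(-5))*18 = (2*(-5)²)*18 = (2*25)*18 = 50*18 = 900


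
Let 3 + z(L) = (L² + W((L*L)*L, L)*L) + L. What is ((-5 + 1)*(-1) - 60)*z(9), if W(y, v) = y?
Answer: -372288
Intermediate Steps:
z(L) = -3 + L + L² + L⁴ (z(L) = -3 + ((L² + ((L*L)*L)*L) + L) = -3 + ((L² + (L²*L)*L) + L) = -3 + ((L² + L³*L) + L) = -3 + ((L² + L⁴) + L) = -3 + (L + L² + L⁴) = -3 + L + L² + L⁴)
((-5 + 1)*(-1) - 60)*z(9) = ((-5 + 1)*(-1) - 60)*(-3 + 9 + 9² + 9⁴) = (-4*(-1) - 60)*(-3 + 9 + 81 + 6561) = (4 - 60)*6648 = -56*6648 = -372288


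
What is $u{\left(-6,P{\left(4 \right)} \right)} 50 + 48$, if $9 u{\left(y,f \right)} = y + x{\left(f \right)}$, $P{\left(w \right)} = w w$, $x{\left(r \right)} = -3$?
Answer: $-2$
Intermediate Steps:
$P{\left(w \right)} = w^{2}$
$u{\left(y,f \right)} = - \frac{1}{3} + \frac{y}{9}$ ($u{\left(y,f \right)} = \frac{y - 3}{9} = \frac{-3 + y}{9} = - \frac{1}{3} + \frac{y}{9}$)
$u{\left(-6,P{\left(4 \right)} \right)} 50 + 48 = \left(- \frac{1}{3} + \frac{1}{9} \left(-6\right)\right) 50 + 48 = \left(- \frac{1}{3} - \frac{2}{3}\right) 50 + 48 = \left(-1\right) 50 + 48 = -50 + 48 = -2$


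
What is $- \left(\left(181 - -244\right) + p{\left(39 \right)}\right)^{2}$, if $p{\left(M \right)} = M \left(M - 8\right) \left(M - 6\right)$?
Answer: $-1625863684$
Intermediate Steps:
$p{\left(M \right)} = M \left(-8 + M\right) \left(-6 + M\right)$
$- \left(\left(181 - -244\right) + p{\left(39 \right)}\right)^{2} = - \left(\left(181 - -244\right) + 39 \left(48 + 39^{2} - 546\right)\right)^{2} = - \left(\left(181 + 244\right) + 39 \left(48 + 1521 - 546\right)\right)^{2} = - \left(425 + 39 \cdot 1023\right)^{2} = - \left(425 + 39897\right)^{2} = - 40322^{2} = \left(-1\right) 1625863684 = -1625863684$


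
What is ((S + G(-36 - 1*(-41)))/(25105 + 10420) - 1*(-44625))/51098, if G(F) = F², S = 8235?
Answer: 45294611/51864470 ≈ 0.87333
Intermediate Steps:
((S + G(-36 - 1*(-41)))/(25105 + 10420) - 1*(-44625))/51098 = ((8235 + (-36 - 1*(-41))²)/(25105 + 10420) - 1*(-44625))/51098 = ((8235 + (-36 + 41)²)/35525 + 44625)*(1/51098) = ((8235 + 5²)*(1/35525) + 44625)*(1/51098) = ((8235 + 25)*(1/35525) + 44625)*(1/51098) = (8260*(1/35525) + 44625)*(1/51098) = (236/1015 + 44625)*(1/51098) = (45294611/1015)*(1/51098) = 45294611/51864470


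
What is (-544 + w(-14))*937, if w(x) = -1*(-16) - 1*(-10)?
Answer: -485366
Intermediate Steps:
w(x) = 26 (w(x) = 16 + 10 = 26)
(-544 + w(-14))*937 = (-544 + 26)*937 = -518*937 = -485366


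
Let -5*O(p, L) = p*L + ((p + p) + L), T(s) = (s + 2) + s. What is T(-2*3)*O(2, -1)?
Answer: 2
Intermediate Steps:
T(s) = 2 + 2*s (T(s) = (2 + s) + s = 2 + 2*s)
O(p, L) = -2*p/5 - L/5 - L*p/5 (O(p, L) = -(p*L + ((p + p) + L))/5 = -(L*p + (2*p + L))/5 = -(L*p + (L + 2*p))/5 = -(L + 2*p + L*p)/5 = -2*p/5 - L/5 - L*p/5)
T(-2*3)*O(2, -1) = (2 + 2*(-2*3))*(-⅖*2 - ⅕*(-1) - ⅕*(-1)*2) = (2 + 2*(-6))*(-⅘ + ⅕ + ⅖) = (2 - 12)*(-⅕) = -10*(-⅕) = 2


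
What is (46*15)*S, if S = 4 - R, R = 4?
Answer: 0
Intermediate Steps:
S = 0 (S = 4 - 1*4 = 4 - 4 = 0)
(46*15)*S = (46*15)*0 = 690*0 = 0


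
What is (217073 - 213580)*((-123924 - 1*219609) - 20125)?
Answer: -1270257394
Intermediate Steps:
(217073 - 213580)*((-123924 - 1*219609) - 20125) = 3493*((-123924 - 219609) - 20125) = 3493*(-343533 - 20125) = 3493*(-363658) = -1270257394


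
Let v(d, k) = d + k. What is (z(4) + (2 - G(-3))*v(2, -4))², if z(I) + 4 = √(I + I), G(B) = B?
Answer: 204 - 56*√2 ≈ 124.80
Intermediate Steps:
z(I) = -4 + √2*√I (z(I) = -4 + √(I + I) = -4 + √(2*I) = -4 + √2*√I)
(z(4) + (2 - G(-3))*v(2, -4))² = ((-4 + √2*√4) + (2 - 1*(-3))*(2 - 4))² = ((-4 + √2*2) + (2 + 3)*(-2))² = ((-4 + 2*√2) + 5*(-2))² = ((-4 + 2*√2) - 10)² = (-14 + 2*√2)²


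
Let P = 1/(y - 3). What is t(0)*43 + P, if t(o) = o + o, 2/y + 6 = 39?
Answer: -33/97 ≈ -0.34021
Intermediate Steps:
y = 2/33 (y = 2/(-6 + 39) = 2/33 ≈ 0.060606)
t(o) = 2*o
P = -33/97 (P = 1/(2/33 - 3) = 1/(-97/33) = -33/97 ≈ -0.34021)
t(0)*43 + P = (2*0)*43 - 33/97 = 0*43 - 33/97 = 0 - 33/97 = -33/97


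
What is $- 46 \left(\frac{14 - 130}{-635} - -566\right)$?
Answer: $- \frac{16538196}{635} \approx -26044.0$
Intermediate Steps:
$- 46 \left(\frac{14 - 130}{-635} - -566\right) = - 46 \left(\left(-116\right) \left(- \frac{1}{635}\right) + 566\right) = - 46 \left(\frac{116}{635} + 566\right) = \left(-46\right) \frac{359526}{635} = - \frac{16538196}{635}$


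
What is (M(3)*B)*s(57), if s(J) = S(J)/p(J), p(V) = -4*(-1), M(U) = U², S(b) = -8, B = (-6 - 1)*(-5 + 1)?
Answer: -504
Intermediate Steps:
B = 28 (B = -7*(-4) = 28)
p(V) = 4
s(J) = -2 (s(J) = -8/4 = -8*¼ = -2)
(M(3)*B)*s(57) = (3²*28)*(-2) = (9*28)*(-2) = 252*(-2) = -504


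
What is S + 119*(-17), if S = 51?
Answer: -1972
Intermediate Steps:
S + 119*(-17) = 51 + 119*(-17) = 51 - 2023 = -1972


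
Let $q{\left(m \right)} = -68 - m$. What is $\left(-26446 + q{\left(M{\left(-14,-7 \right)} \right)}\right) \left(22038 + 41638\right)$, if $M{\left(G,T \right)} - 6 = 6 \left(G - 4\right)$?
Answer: $-1681810512$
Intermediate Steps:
$M{\left(G,T \right)} = -18 + 6 G$ ($M{\left(G,T \right)} = 6 + 6 \left(G - 4\right) = 6 + 6 \left(-4 + G\right) = 6 + \left(-24 + 6 G\right) = -18 + 6 G$)
$\left(-26446 + q{\left(M{\left(-14,-7 \right)} \right)}\right) \left(22038 + 41638\right) = \left(-26446 - \left(50 - 84\right)\right) \left(22038 + 41638\right) = \left(-26446 - -34\right) 63676 = \left(-26446 + \left(-68 + 102\right)\right) 63676 = \left(-26446 + 34\right) 63676 = \left(-26412\right) 63676 = -1681810512$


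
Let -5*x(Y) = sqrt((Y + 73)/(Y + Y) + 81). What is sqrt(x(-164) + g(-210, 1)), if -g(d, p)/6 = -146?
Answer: sqrt(147255600 - 205*sqrt(2186038))/410 ≈ 29.567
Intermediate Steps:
x(Y) = -sqrt(81 + (73 + Y)/(2*Y))/5 (x(Y) = -sqrt((Y + 73)/(Y + Y) + 81)/5 = -sqrt((73 + Y)/((2*Y)) + 81)/5 = -sqrt((73 + Y)*(1/(2*Y)) + 81)/5 = -sqrt((73 + Y)/(2*Y) + 81)/5 = -sqrt(81 + (73 + Y)/(2*Y))/5)
g(d, p) = 876 (g(d, p) = -6*(-146) = 876)
sqrt(x(-164) + g(-210, 1)) = sqrt(-sqrt(326 + 146/(-164))/10 + 876) = sqrt(-sqrt(326 + 146*(-1/164))/10 + 876) = sqrt(-sqrt(326 - 73/82)/10 + 876) = sqrt(-sqrt(2186038)/820 + 876) = sqrt(876 - sqrt(2186038)/820)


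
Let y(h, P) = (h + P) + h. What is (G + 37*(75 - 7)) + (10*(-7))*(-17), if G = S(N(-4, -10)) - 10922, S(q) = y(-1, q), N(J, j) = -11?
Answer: -7229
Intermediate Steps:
y(h, P) = P + 2*h (y(h, P) = (P + h) + h = P + 2*h)
S(q) = -2 + q (S(q) = q + 2*(-1) = q - 2 = -2 + q)
G = -10935 (G = (-2 - 11) - 10922 = -13 - 10922 = -10935)
(G + 37*(75 - 7)) + (10*(-7))*(-17) = (-10935 + 37*(75 - 7)) + (10*(-7))*(-17) = (-10935 + 37*68) - 70*(-17) = (-10935 + 2516) + 1190 = -8419 + 1190 = -7229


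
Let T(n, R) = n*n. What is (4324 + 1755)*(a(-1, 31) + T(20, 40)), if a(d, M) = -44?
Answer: 2164124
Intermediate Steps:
T(n, R) = n²
(4324 + 1755)*(a(-1, 31) + T(20, 40)) = (4324 + 1755)*(-44 + 20²) = 6079*(-44 + 400) = 6079*356 = 2164124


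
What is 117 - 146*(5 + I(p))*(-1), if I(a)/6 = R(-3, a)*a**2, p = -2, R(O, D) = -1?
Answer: -2657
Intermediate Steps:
I(a) = -6*a**2 (I(a) = 6*(-a**2) = -6*a**2)
117 - 146*(5 + I(p))*(-1) = 117 - 146*(5 - 6*(-2)**2)*(-1) = 117 - 146*(5 - 6*4)*(-1) = 117 - 146*(5 - 24)*(-1) = 117 - (-2774)*(-1) = 117 - 146*19 = 117 - 2774 = -2657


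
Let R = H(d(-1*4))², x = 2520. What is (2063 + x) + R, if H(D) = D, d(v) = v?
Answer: 4599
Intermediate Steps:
R = 16 (R = (-1*4)² = (-4)² = 16)
(2063 + x) + R = (2063 + 2520) + 16 = 4583 + 16 = 4599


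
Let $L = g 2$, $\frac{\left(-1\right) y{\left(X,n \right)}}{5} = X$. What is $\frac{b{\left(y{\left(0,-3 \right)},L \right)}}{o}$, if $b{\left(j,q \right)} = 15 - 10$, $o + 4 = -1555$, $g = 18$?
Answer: $- \frac{5}{1559} \approx -0.0032072$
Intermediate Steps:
$y{\left(X,n \right)} = - 5 X$
$L = 36$ ($L = 18 \cdot 2 = 36$)
$o = -1559$ ($o = -4 - 1555 = -1559$)
$b{\left(j,q \right)} = 5$ ($b{\left(j,q \right)} = 15 - 10 = 5$)
$\frac{b{\left(y{\left(0,-3 \right)},L \right)}}{o} = \frac{5}{-1559} = 5 \left(- \frac{1}{1559}\right) = - \frac{5}{1559}$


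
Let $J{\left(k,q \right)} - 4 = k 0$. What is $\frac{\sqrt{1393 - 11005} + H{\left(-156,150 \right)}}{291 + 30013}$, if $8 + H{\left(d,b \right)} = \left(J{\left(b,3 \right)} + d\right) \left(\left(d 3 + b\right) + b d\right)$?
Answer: $\frac{450641}{3788} + \frac{3 i \sqrt{267}}{15152} \approx 118.97 + 0.0032352 i$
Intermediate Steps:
$J{\left(k,q \right)} = 4$ ($J{\left(k,q \right)} = 4 + k 0 = 4 + 0 = 4$)
$H{\left(d,b \right)} = -8 + \left(4 + d\right) \left(b + 3 d + b d\right)$ ($H{\left(d,b \right)} = -8 + \left(4 + d\right) \left(\left(d 3 + b\right) + b d\right) = -8 + \left(4 + d\right) \left(\left(3 d + b\right) + b d\right) = -8 + \left(4 + d\right) \left(\left(b + 3 d\right) + b d\right) = -8 + \left(4 + d\right) \left(b + 3 d + b d\right)$)
$\frac{\sqrt{1393 - 11005} + H{\left(-156,150 \right)}}{291 + 30013} = \frac{\sqrt{1393 - 11005} + \left(-8 + 3 \left(-156\right)^{2} + 4 \cdot 150 + 12 \left(-156\right) + 150 \left(-156\right)^{2} + 5 \cdot 150 \left(-156\right)\right)}{291 + 30013} = \frac{\sqrt{-9612} + \left(-8 + 3 \cdot 24336 + 600 - 1872 + 150 \cdot 24336 - 117000\right)}{30304} = \left(6 i \sqrt{267} + \left(-8 + 73008 + 600 - 1872 + 3650400 - 117000\right)\right) \frac{1}{30304} = \left(6 i \sqrt{267} + 3605128\right) \frac{1}{30304} = \left(3605128 + 6 i \sqrt{267}\right) \frac{1}{30304} = \frac{450641}{3788} + \frac{3 i \sqrt{267}}{15152}$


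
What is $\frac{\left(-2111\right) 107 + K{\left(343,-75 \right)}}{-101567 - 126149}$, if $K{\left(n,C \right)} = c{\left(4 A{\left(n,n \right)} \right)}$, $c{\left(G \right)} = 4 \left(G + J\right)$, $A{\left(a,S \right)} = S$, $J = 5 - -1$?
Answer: $\frac{220365}{227716} \approx 0.96772$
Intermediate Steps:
$J = 6$ ($J = 5 + 1 = 6$)
$c{\left(G \right)} = 24 + 4 G$ ($c{\left(G \right)} = 4 \left(G + 6\right) = 4 \left(6 + G\right) = 24 + 4 G$)
$K{\left(n,C \right)} = 24 + 16 n$ ($K{\left(n,C \right)} = 24 + 4 \cdot 4 n = 24 + 16 n$)
$\frac{\left(-2111\right) 107 + K{\left(343,-75 \right)}}{-101567 - 126149} = \frac{\left(-2111\right) 107 + \left(24 + 16 \cdot 343\right)}{-101567 - 126149} = \frac{-225877 + \left(24 + 5488\right)}{-227716} = \left(-225877 + 5512\right) \left(- \frac{1}{227716}\right) = \left(-220365\right) \left(- \frac{1}{227716}\right) = \frac{220365}{227716}$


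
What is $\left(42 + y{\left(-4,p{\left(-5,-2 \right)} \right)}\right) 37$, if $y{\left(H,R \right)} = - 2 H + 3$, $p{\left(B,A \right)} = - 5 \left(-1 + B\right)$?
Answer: $1961$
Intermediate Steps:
$p{\left(B,A \right)} = 5 - 5 B$
$y{\left(H,R \right)} = 3 - 2 H$
$\left(42 + y{\left(-4,p{\left(-5,-2 \right)} \right)}\right) 37 = \left(42 + \left(3 - -8\right)\right) 37 = \left(42 + \left(3 + 8\right)\right) 37 = \left(42 + 11\right) 37 = 53 \cdot 37 = 1961$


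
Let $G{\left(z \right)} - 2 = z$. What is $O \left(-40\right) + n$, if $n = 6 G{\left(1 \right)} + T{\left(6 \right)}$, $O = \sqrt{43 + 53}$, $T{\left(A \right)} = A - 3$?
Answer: $21 - 160 \sqrt{6} \approx -370.92$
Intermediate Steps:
$T{\left(A \right)} = -3 + A$
$O = 4 \sqrt{6}$ ($O = \sqrt{96} = 4 \sqrt{6} \approx 9.798$)
$G{\left(z \right)} = 2 + z$
$n = 21$ ($n = 6 \left(2 + 1\right) + \left(-3 + 6\right) = 6 \cdot 3 + 3 = 18 + 3 = 21$)
$O \left(-40\right) + n = 4 \sqrt{6} \left(-40\right) + 21 = - 160 \sqrt{6} + 21 = 21 - 160 \sqrt{6}$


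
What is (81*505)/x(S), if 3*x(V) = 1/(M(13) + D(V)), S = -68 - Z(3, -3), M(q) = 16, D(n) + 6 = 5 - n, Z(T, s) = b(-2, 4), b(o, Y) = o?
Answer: 9939915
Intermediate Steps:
Z(T, s) = -2
D(n) = -1 - n (D(n) = -6 + (5 - n) = -1 - n)
S = -66 (S = -68 - 1*(-2) = -68 + 2 = -66)
x(V) = 1/(3*(15 - V)) (x(V) = 1/(3*(16 + (-1 - V))) = 1/(3*(15 - V)))
(81*505)/x(S) = (81*505)/((-1/(-45 + 3*(-66)))) = 40905/((-1/(-45 - 198))) = 40905/((-1/(-243))) = 40905/((-1*(-1/243))) = 40905/(1/243) = 40905*243 = 9939915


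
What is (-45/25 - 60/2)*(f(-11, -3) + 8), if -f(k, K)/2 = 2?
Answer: -636/5 ≈ -127.20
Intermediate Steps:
f(k, K) = -4 (f(k, K) = -2*2 = -4)
(-45/25 - 60/2)*(f(-11, -3) + 8) = (-45/25 - 60/2)*(-4 + 8) = (-45*1/25 - 60*½)*4 = (-9/5 - 30)*4 = -159/5*4 = -636/5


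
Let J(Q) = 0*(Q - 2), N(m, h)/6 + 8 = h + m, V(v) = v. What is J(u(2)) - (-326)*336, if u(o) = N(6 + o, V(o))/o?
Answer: 109536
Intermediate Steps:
N(m, h) = -48 + 6*h + 6*m (N(m, h) = -48 + 6*(h + m) = -48 + (6*h + 6*m) = -48 + 6*h + 6*m)
u(o) = (-12 + 12*o)/o (u(o) = (-48 + 6*o + 6*(6 + o))/o = (-48 + 6*o + (36 + 6*o))/o = (-12 + 12*o)/o)
J(Q) = 0 (J(Q) = 0*(-2 + Q) = 0)
J(u(2)) - (-326)*336 = 0 - (-326)*336 = 0 - 326*(-336) = 0 + 109536 = 109536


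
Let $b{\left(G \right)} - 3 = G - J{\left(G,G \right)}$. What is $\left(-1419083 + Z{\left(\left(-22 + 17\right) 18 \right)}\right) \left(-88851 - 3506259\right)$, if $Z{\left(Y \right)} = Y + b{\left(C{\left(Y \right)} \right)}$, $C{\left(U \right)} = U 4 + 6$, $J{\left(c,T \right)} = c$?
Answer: $5102072258700$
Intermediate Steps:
$C{\left(U \right)} = 6 + 4 U$ ($C{\left(U \right)} = 4 U + 6 = 6 + 4 U$)
$b{\left(G \right)} = 3$ ($b{\left(G \right)} = 3 + \left(G - G\right) = 3 + 0 = 3$)
$Z{\left(Y \right)} = 3 + Y$ ($Z{\left(Y \right)} = Y + 3 = 3 + Y$)
$\left(-1419083 + Z{\left(\left(-22 + 17\right) 18 \right)}\right) \left(-88851 - 3506259\right) = \left(-1419083 + \left(3 + \left(-22 + 17\right) 18\right)\right) \left(-88851 - 3506259\right) = \left(-1419083 + \left(3 - 90\right)\right) \left(-3595110\right) = \left(-1419083 - 87\right) \left(-3595110\right) = \left(-1419170\right) \left(-3595110\right) = 5102072258700$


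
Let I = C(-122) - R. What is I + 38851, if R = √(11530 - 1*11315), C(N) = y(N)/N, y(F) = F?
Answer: 38852 - √215 ≈ 38837.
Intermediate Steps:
C(N) = 1 (C(N) = N/N = 1)
R = √215 (R = √(11530 - 11315) = √215 ≈ 14.663)
I = 1 - √215 ≈ -13.663
I + 38851 = (1 - √215) + 38851 = 38852 - √215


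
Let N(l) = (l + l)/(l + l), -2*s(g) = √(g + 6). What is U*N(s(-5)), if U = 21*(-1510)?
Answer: -31710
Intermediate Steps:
s(g) = -√(6 + g)/2 (s(g) = -√(g + 6)/2 = -√(6 + g)/2)
N(l) = 1 (N(l) = (2*l)/((2*l)) = (2*l)*(1/(2*l)) = 1)
U = -31710
U*N(s(-5)) = -31710*1 = -31710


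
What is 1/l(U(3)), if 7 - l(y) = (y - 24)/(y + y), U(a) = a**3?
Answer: 18/125 ≈ 0.14400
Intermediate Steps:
l(y) = 7 - (-24 + y)/(2*y) (l(y) = 7 - (y - 24)/(y + y) = 7 - (-24 + y)/(2*y))
1/l(U(3)) = 1/(13/2 + 12/(3**3)) = 1/(13/2 + 12/27) = 1/(13/2 + 12*(1/27)) = 1/(13/2 + 4/9) = 1/(125/18) = 18/125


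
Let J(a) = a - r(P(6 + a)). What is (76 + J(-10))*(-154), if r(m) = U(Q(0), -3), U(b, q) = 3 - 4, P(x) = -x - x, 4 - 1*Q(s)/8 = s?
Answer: -10318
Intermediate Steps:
Q(s) = 32 - 8*s
P(x) = -2*x
U(b, q) = -1
r(m) = -1
J(a) = 1 + a (J(a) = a - 1*(-1) = a + 1 = 1 + a)
(76 + J(-10))*(-154) = (76 + (1 - 10))*(-154) = (76 - 9)*(-154) = 67*(-154) = -10318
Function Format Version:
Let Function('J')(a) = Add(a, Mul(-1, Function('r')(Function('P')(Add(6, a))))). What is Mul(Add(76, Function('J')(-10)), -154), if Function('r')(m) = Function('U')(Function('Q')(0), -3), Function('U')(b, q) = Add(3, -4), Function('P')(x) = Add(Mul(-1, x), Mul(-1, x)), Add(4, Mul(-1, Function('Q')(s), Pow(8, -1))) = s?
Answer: -10318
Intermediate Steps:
Function('Q')(s) = Add(32, Mul(-8, s))
Function('P')(x) = Mul(-2, x)
Function('U')(b, q) = -1
Function('r')(m) = -1
Function('J')(a) = Add(1, a) (Function('J')(a) = Add(a, Mul(-1, -1)) = Add(a, 1) = Add(1, a))
Mul(Add(76, Function('J')(-10)), -154) = Mul(Add(76, Add(1, -10)), -154) = Mul(Add(76, -9), -154) = Mul(67, -154) = -10318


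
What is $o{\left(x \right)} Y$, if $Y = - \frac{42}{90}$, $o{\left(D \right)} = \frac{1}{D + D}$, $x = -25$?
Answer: $\frac{7}{750} \approx 0.0093333$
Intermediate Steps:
$o{\left(D \right)} = \frac{1}{2 D}$
$Y = - \frac{7}{15}$ ($Y = \left(-42\right) \frac{1}{90} = - \frac{7}{15} \approx -0.46667$)
$o{\left(x \right)} Y = \frac{1}{2 \left(-25\right)} \left(- \frac{7}{15}\right) = \frac{1}{2} \left(- \frac{1}{25}\right) \left(- \frac{7}{15}\right) = \left(- \frac{1}{50}\right) \left(- \frac{7}{15}\right) = \frac{7}{750}$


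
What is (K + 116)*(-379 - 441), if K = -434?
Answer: 260760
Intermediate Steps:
(K + 116)*(-379 - 441) = (-434 + 116)*(-379 - 441) = -318*(-820) = 260760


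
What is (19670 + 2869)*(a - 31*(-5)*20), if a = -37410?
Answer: -773313090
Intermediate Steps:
(19670 + 2869)*(a - 31*(-5)*20) = (19670 + 2869)*(-37410 - 31*(-5)*20) = 22539*(-37410 + 155*20) = 22539*(-37410 + 3100) = 22539*(-34310) = -773313090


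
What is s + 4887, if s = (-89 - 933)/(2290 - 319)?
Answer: 131935/27 ≈ 4886.5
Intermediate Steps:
s = -14/27 (s = -1022/1971 = -1022*1/1971 = -14/27 ≈ -0.51852)
s + 4887 = -14/27 + 4887 = 131935/27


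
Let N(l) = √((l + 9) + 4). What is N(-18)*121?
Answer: 121*I*√5 ≈ 270.56*I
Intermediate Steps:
N(l) = √(13 + l) (N(l) = √((9 + l) + 4) = √(13 + l))
N(-18)*121 = √(13 - 18)*121 = √(-5)*121 = (I*√5)*121 = 121*I*√5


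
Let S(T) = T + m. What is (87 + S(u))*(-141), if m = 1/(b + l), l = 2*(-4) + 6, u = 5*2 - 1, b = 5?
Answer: -13583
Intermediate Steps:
u = 9 (u = 10 - 1 = 9)
l = -2 (l = -8 + 6 = -2)
m = ⅓ (m = 1/(5 - 2) = 1/3 = ⅓ ≈ 0.33333)
S(T) = ⅓ + T (S(T) = T + ⅓ = ⅓ + T)
(87 + S(u))*(-141) = (87 + (⅓ + 9))*(-141) = (87 + 28/3)*(-141) = (289/3)*(-141) = -13583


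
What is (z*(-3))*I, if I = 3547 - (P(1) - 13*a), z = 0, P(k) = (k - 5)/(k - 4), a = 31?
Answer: 0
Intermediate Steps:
P(k) = (-5 + k)/(-4 + k)
I = 11846/3 (I = 3547 - ((-5 + 1)/(-4 + 1) - 13*31) = 3547 - (-4/(-3) - 403) = 3547 - (-⅓*(-4) - 403) = 3547 - (4/3 - 403) = 3547 - 1*(-1205/3) = 3547 + 1205/3 = 11846/3 ≈ 3948.7)
(z*(-3))*I = (0*(-3))*(11846/3) = 0*(11846/3) = 0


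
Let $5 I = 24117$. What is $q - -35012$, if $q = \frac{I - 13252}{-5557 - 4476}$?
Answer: $\frac{1756419123}{50165} \approx 35013.0$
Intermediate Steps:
$I = \frac{24117}{5}$ ($I = \frac{1}{5} \cdot 24117 = \frac{24117}{5} \approx 4823.4$)
$q = \frac{42143}{50165}$ ($q = \frac{\frac{24117}{5} - 13252}{-5557 - 4476} = - \frac{42143}{5 \left(-10033\right)} = \left(- \frac{42143}{5}\right) \left(- \frac{1}{10033}\right) = \frac{42143}{50165} \approx 0.84009$)
$q - -35012 = \frac{42143}{50165} - -35012 = \frac{42143}{50165} + 35012 = \frac{1756419123}{50165}$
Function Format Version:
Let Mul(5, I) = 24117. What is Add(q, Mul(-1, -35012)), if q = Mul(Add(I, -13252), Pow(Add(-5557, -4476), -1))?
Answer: Rational(1756419123, 50165) ≈ 35013.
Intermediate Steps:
I = Rational(24117, 5) (I = Mul(Rational(1, 5), 24117) = Rational(24117, 5) ≈ 4823.4)
q = Rational(42143, 50165) (q = Mul(Add(Rational(24117, 5), -13252), Pow(Add(-5557, -4476), -1)) = Mul(Rational(-42143, 5), Pow(-10033, -1)) = Mul(Rational(-42143, 5), Rational(-1, 10033)) = Rational(42143, 50165) ≈ 0.84009)
Add(q, Mul(-1, -35012)) = Add(Rational(42143, 50165), Mul(-1, -35012)) = Add(Rational(42143, 50165), 35012) = Rational(1756419123, 50165)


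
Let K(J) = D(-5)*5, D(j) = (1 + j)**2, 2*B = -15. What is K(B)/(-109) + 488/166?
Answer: 19956/9047 ≈ 2.2058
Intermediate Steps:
B = -15/2 (B = (1/2)*(-15) = -15/2 ≈ -7.5000)
K(J) = 80 (K(J) = (1 - 5)**2*5 = (-4)**2*5 = 16*5 = 80)
K(B)/(-109) + 488/166 = 80/(-109) + 488/166 = 80*(-1/109) + 488*(1/166) = -80/109 + 244/83 = 19956/9047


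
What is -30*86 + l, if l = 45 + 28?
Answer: -2507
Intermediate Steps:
l = 73
-30*86 + l = -30*86 + 73 = -2580 + 73 = -2507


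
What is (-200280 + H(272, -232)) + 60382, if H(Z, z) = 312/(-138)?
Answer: -3217706/23 ≈ -1.3990e+5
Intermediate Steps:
H(Z, z) = -52/23 (H(Z, z) = 312*(-1/138) = -52/23)
(-200280 + H(272, -232)) + 60382 = (-200280 - 52/23) + 60382 = -4606492/23 + 60382 = -3217706/23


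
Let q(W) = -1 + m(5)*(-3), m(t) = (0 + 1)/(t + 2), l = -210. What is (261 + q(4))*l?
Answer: -54510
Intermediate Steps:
m(t) = 1/(2 + t)
q(W) = -10/7 (q(W) = -1 - 3/(2 + 5) = -1 - 3/7 = -10/7)
(261 + q(4))*l = (261 - 10/7)*(-210) = (1817/7)*(-210) = -54510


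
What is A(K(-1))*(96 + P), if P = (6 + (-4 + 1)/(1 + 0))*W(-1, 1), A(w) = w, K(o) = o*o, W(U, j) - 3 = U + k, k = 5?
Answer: 117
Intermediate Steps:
W(U, j) = 8 + U (W(U, j) = 3 + (U + 5) = 3 + (5 + U) = 8 + U)
K(o) = o²
P = 21 (P = (6 + (-4 + 1)/(1 + 0))*(8 - 1) = (6 - 3/1)*7 = (6 - 3*1)*7 = (6 - 3)*7 = 3*7 = 21)
A(K(-1))*(96 + P) = (-1)²*(96 + 21) = 1*117 = 117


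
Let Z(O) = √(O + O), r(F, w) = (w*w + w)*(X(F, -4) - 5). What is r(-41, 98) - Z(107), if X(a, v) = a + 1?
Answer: -436590 - √214 ≈ -4.3660e+5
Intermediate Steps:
X(a, v) = 1 + a
r(F, w) = (-4 + F)*(w + w²) (r(F, w) = (w*w + w)*((1 + F) - 5) = (w² + w)*(-4 + F) = (w + w²)*(-4 + F) = (-4 + F)*(w + w²))
Z(O) = √2*√O (Z(O) = √(2*O) = √2*√O)
r(-41, 98) - Z(107) = 98*(-4 - 41 - 4*98 - 41*98) - √2*√107 = 98*(-4 - 41 - 392 - 4018) - √214 = 98*(-4455) - √214 = -436590 - √214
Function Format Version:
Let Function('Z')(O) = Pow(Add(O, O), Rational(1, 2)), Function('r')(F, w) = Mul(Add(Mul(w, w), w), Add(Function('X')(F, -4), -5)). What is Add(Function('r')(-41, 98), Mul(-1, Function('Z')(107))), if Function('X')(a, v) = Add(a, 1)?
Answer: Add(-436590, Mul(-1, Pow(214, Rational(1, 2)))) ≈ -4.3660e+5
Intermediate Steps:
Function('X')(a, v) = Add(1, a)
Function('r')(F, w) = Mul(Add(-4, F), Add(w, Pow(w, 2))) (Function('r')(F, w) = Mul(Add(Mul(w, w), w), Add(Add(1, F), -5)) = Mul(Add(Pow(w, 2), w), Add(-4, F)) = Mul(Add(w, Pow(w, 2)), Add(-4, F)) = Mul(Add(-4, F), Add(w, Pow(w, 2))))
Function('Z')(O) = Mul(Pow(2, Rational(1, 2)), Pow(O, Rational(1, 2))) (Function('Z')(O) = Pow(Mul(2, O), Rational(1, 2)) = Mul(Pow(2, Rational(1, 2)), Pow(O, Rational(1, 2))))
Add(Function('r')(-41, 98), Mul(-1, Function('Z')(107))) = Add(Mul(98, Add(-4, -41, Mul(-4, 98), Mul(-41, 98))), Mul(-1, Mul(Pow(2, Rational(1, 2)), Pow(107, Rational(1, 2))))) = Add(Mul(98, Add(-4, -41, -392, -4018)), Mul(-1, Pow(214, Rational(1, 2)))) = Add(Mul(98, -4455), Mul(-1, Pow(214, Rational(1, 2)))) = Add(-436590, Mul(-1, Pow(214, Rational(1, 2))))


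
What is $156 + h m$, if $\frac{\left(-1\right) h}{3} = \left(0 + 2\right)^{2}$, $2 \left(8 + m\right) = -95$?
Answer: $822$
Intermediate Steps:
$m = - \frac{111}{2}$ ($m = -8 + \frac{1}{2} \left(-95\right) = -8 - \frac{95}{2} = - \frac{111}{2} \approx -55.5$)
$h = -12$ ($h = - 3 \left(0 + 2\right)^{2} = - 3 \cdot 2^{2} = \left(-3\right) 4 = -12$)
$156 + h m = 156 - -666 = 156 + 666 = 822$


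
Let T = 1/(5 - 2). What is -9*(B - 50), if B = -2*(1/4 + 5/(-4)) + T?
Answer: 429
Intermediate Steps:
T = 1/3 ≈ 0.33333
B = 7/3 (B = -2*(1/4 + 5/(-4)) + 1/3 = -2*(1*(1/4) + 5*(-1/4)) + 1/3 = -2*(1/4 - 5/4) + 1/3 = -2*(-1) + 1/3 = 2 + 1/3 = 7/3 ≈ 2.3333)
-9*(B - 50) = -9*(7/3 - 50) = -9*(-143/3) = 429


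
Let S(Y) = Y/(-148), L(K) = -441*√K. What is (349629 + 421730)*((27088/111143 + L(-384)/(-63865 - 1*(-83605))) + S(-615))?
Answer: 55817056045871/16449164 - 32397078*I*√6/235 ≈ 3.3933e+6 - 3.3769e+5*I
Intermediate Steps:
S(Y) = -Y/148 (S(Y) = Y*(-1/148) = -Y/148)
(349629 + 421730)*((27088/111143 + L(-384)/(-63865 - 1*(-83605))) + S(-615)) = (349629 + 421730)*((27088/111143 + (-3528*I*√6)/(-63865 - 1*(-83605))) - 1/148*(-615)) = 771359*((27088*(1/111143) + (-3528*I*√6)/(-63865 + 83605)) + 615/148) = 771359*((27088/111143 - 3528*I*√6/19740) + 615/148) = 771359*((27088/111143 - 3528*I*√6*(1/19740)) + 615/148) = 771359*((27088/111143 - 42*I*√6/235) + 615/148) = 771359*(72361969/16449164 - 42*I*√6/235) = 55817056045871/16449164 - 32397078*I*√6/235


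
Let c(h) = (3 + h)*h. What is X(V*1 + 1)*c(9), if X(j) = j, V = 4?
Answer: 540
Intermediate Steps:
c(h) = h*(3 + h)
X(V*1 + 1)*c(9) = (4*1 + 1)*(9*(3 + 9)) = (4 + 1)*(9*12) = 5*108 = 540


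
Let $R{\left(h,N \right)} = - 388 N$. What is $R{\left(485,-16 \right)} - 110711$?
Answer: $-104503$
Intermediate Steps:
$R{\left(485,-16 \right)} - 110711 = \left(-388\right) \left(-16\right) - 110711 = 6208 - 110711 = -104503$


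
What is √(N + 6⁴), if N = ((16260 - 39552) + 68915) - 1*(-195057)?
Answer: 2*√60494 ≈ 491.91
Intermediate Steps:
N = 240680 (N = (-23292 + 68915) + 195057 = 45623 + 195057 = 240680)
√(N + 6⁴) = √(240680 + 6⁴) = √(240680 + 1296) = √241976 = 2*√60494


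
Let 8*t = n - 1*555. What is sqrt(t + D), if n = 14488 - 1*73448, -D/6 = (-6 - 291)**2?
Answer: I*sqrt(8587094)/4 ≈ 732.59*I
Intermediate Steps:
D = -529254 (D = -6*(-6 - 291)**2 = -6*(-297)**2 = -6*88209 = -529254)
n = -58960 (n = 14488 - 73448 = -58960)
t = -59515/8 (t = (-58960 - 1*555)/8 = (-58960 - 555)/8 = (1/8)*(-59515) = -59515/8 ≈ -7439.4)
sqrt(t + D) = sqrt(-59515/8 - 529254) = sqrt(-4293547/8) = I*sqrt(8587094)/4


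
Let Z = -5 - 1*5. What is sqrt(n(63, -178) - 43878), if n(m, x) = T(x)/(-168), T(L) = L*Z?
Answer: I*sqrt(77419482)/42 ≈ 209.5*I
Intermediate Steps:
Z = -10 (Z = -5 - 5 = -10)
T(L) = -10*L (T(L) = L*(-10) = -10*L)
n(m, x) = 5*x/84 (n(m, x) = -10*x/(-168) = -10*x*(-1/168) = 5*x/84)
sqrt(n(63, -178) - 43878) = sqrt((5/84)*(-178) - 43878) = sqrt(-445/42 - 43878) = sqrt(-1843321/42) = I*sqrt(77419482)/42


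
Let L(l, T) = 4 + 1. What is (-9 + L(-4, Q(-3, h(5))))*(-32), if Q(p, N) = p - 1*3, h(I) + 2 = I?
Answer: 128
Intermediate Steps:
h(I) = -2 + I
Q(p, N) = -3 + p (Q(p, N) = p - 3 = -3 + p)
L(l, T) = 5
(-9 + L(-4, Q(-3, h(5))))*(-32) = (-9 + 5)*(-32) = -4*(-32) = 128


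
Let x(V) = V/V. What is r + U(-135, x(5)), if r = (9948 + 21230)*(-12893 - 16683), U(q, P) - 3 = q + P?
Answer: -922120659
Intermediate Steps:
x(V) = 1
U(q, P) = 3 + P + q (U(q, P) = 3 + (q + P) = 3 + (P + q) = 3 + P + q)
r = -922120528 (r = 31178*(-29576) = -922120528)
r + U(-135, x(5)) = -922120528 + (3 + 1 - 135) = -922120528 - 131 = -922120659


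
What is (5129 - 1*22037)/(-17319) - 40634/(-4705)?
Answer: 261097462/27161965 ≈ 9.6126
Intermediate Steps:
(5129 - 1*22037)/(-17319) - 40634/(-4705) = (5129 - 22037)*(-1/17319) - 40634*(-1/4705) = -16908*(-1/17319) + 40634/4705 = 5636/5773 + 40634/4705 = 261097462/27161965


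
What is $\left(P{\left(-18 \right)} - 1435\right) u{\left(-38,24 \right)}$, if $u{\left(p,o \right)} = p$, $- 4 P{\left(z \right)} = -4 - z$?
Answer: $54663$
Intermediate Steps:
$P{\left(z \right)} = 1 + \frac{z}{4}$ ($P{\left(z \right)} = - \frac{-4 - z}{4} = 1 + \frac{z}{4}$)
$\left(P{\left(-18 \right)} - 1435\right) u{\left(-38,24 \right)} = \left(\left(1 + \frac{1}{4} \left(-18\right)\right) - 1435\right) \left(-38\right) = \left(\left(1 - \frac{9}{2}\right) - 1435\right) \left(-38\right) = \left(- \frac{7}{2} - 1435\right) \left(-38\right) = \left(- \frac{2877}{2}\right) \left(-38\right) = 54663$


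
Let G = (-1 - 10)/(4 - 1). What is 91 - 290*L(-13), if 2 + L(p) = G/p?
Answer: 22979/39 ≈ 589.21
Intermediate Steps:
G = -11/3 ≈ -3.6667
L(p) = -2 - 11/(3*p)
91 - 290*L(-13) = 91 - 290*(-2 - 11/3/(-13)) = 91 - 290*(-2 - 11/3*(-1/13)) = 91 - 290*(-2 + 11/39) = 91 - 290*(-67/39) = 91 + 19430/39 = 22979/39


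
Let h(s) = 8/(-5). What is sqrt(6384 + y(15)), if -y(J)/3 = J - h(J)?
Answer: 9*sqrt(1955)/5 ≈ 79.588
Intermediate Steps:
h(s) = -8/5 (h(s) = 8*(-1/5) = -8/5)
y(J) = -24/5 - 3*J (y(J) = -3*(J - 1*(-8/5)) = -3*(J + 8/5) = -3*(8/5 + J) = -24/5 - 3*J)
sqrt(6384 + y(15)) = sqrt(6384 + (-24/5 - 3*15)) = sqrt(6384 + (-24/5 - 45)) = sqrt(6384 - 249/5) = sqrt(31671/5) = 9*sqrt(1955)/5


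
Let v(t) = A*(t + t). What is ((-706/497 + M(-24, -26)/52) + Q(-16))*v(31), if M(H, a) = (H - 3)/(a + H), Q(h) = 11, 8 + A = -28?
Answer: -3457373301/161525 ≈ -21405.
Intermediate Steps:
A = -36 (A = -8 - 28 = -36)
v(t) = -72*t (v(t) = -36*(t + t) = -72*t)
M(H, a) = (-3 + H)/(H + a)
((-706/497 + M(-24, -26)/52) + Q(-16))*v(31) = ((-706/497 + ((-3 - 24)/(-24 - 26))/52) + 11)*(-72*31) = ((-706*1/497 + (-27/(-50))*(1/52)) + 11)*(-2232) = ((-706/497 - 1/50*(-27)*(1/52)) + 11)*(-2232) = ((-706/497 + (27/50)*(1/52)) + 11)*(-2232) = ((-706/497 + 27/2600) + 11)*(-2232) = (-1822181/1292200 + 11)*(-2232) = (12392019/1292200)*(-2232) = -3457373301/161525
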